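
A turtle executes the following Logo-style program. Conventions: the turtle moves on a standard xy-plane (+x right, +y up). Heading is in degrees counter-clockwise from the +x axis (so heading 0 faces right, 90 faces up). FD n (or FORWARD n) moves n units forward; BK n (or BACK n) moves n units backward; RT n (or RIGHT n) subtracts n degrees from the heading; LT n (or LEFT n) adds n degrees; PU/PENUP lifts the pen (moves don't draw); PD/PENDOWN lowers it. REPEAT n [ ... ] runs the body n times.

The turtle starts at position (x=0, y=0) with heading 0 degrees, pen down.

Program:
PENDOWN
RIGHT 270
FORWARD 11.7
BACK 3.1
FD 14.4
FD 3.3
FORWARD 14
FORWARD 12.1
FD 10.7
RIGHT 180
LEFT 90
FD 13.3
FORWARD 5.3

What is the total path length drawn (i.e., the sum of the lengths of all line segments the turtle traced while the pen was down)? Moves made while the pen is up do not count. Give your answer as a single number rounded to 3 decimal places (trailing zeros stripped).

Executing turtle program step by step:
Start: pos=(0,0), heading=0, pen down
PD: pen down
RT 270: heading 0 -> 90
FD 11.7: (0,0) -> (0,11.7) [heading=90, draw]
BK 3.1: (0,11.7) -> (0,8.6) [heading=90, draw]
FD 14.4: (0,8.6) -> (0,23) [heading=90, draw]
FD 3.3: (0,23) -> (0,26.3) [heading=90, draw]
FD 14: (0,26.3) -> (0,40.3) [heading=90, draw]
FD 12.1: (0,40.3) -> (0,52.4) [heading=90, draw]
FD 10.7: (0,52.4) -> (0,63.1) [heading=90, draw]
RT 180: heading 90 -> 270
LT 90: heading 270 -> 0
FD 13.3: (0,63.1) -> (13.3,63.1) [heading=0, draw]
FD 5.3: (13.3,63.1) -> (18.6,63.1) [heading=0, draw]
Final: pos=(18.6,63.1), heading=0, 9 segment(s) drawn

Segment lengths:
  seg 1: (0,0) -> (0,11.7), length = 11.7
  seg 2: (0,11.7) -> (0,8.6), length = 3.1
  seg 3: (0,8.6) -> (0,23), length = 14.4
  seg 4: (0,23) -> (0,26.3), length = 3.3
  seg 5: (0,26.3) -> (0,40.3), length = 14
  seg 6: (0,40.3) -> (0,52.4), length = 12.1
  seg 7: (0,52.4) -> (0,63.1), length = 10.7
  seg 8: (0,63.1) -> (13.3,63.1), length = 13.3
  seg 9: (13.3,63.1) -> (18.6,63.1), length = 5.3
Total = 87.9

Answer: 87.9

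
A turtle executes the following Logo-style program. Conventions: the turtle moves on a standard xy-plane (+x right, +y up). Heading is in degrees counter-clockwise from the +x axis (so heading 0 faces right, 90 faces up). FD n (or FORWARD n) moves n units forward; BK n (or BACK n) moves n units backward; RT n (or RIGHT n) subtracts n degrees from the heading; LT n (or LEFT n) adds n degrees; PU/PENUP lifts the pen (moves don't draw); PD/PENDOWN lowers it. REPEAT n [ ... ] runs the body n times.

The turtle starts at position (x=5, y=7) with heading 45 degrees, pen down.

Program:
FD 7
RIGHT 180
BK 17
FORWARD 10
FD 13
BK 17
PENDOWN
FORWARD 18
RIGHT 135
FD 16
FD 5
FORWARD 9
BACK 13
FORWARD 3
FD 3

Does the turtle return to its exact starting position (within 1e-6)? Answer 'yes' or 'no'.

Answer: no

Derivation:
Executing turtle program step by step:
Start: pos=(5,7), heading=45, pen down
FD 7: (5,7) -> (9.95,11.95) [heading=45, draw]
RT 180: heading 45 -> 225
BK 17: (9.95,11.95) -> (21.971,23.971) [heading=225, draw]
FD 10: (21.971,23.971) -> (14.899,16.899) [heading=225, draw]
FD 13: (14.899,16.899) -> (5.707,7.707) [heading=225, draw]
BK 17: (5.707,7.707) -> (17.728,19.728) [heading=225, draw]
PD: pen down
FD 18: (17.728,19.728) -> (5,7) [heading=225, draw]
RT 135: heading 225 -> 90
FD 16: (5,7) -> (5,23) [heading=90, draw]
FD 5: (5,23) -> (5,28) [heading=90, draw]
FD 9: (5,28) -> (5,37) [heading=90, draw]
BK 13: (5,37) -> (5,24) [heading=90, draw]
FD 3: (5,24) -> (5,27) [heading=90, draw]
FD 3: (5,27) -> (5,30) [heading=90, draw]
Final: pos=(5,30), heading=90, 12 segment(s) drawn

Start position: (5, 7)
Final position: (5, 30)
Distance = 23; >= 1e-6 -> NOT closed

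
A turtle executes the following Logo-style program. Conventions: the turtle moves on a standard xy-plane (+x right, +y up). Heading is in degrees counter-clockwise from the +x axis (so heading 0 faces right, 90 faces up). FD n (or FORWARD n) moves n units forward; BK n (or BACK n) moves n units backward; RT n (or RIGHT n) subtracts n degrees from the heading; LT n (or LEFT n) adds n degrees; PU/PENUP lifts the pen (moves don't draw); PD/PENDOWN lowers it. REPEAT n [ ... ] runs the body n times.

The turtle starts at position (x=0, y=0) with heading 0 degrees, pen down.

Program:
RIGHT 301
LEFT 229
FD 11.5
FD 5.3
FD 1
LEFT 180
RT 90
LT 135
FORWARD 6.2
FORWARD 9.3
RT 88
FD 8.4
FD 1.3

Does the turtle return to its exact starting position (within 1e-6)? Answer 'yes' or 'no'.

Answer: no

Derivation:
Executing turtle program step by step:
Start: pos=(0,0), heading=0, pen down
RT 301: heading 0 -> 59
LT 229: heading 59 -> 288
FD 11.5: (0,0) -> (3.554,-10.937) [heading=288, draw]
FD 5.3: (3.554,-10.937) -> (5.191,-15.978) [heading=288, draw]
FD 1: (5.191,-15.978) -> (5.501,-16.929) [heading=288, draw]
LT 180: heading 288 -> 108
RT 90: heading 108 -> 18
LT 135: heading 18 -> 153
FD 6.2: (5.501,-16.929) -> (-0.024,-14.114) [heading=153, draw]
FD 9.3: (-0.024,-14.114) -> (-8.31,-9.892) [heading=153, draw]
RT 88: heading 153 -> 65
FD 8.4: (-8.31,-9.892) -> (-4.76,-2.279) [heading=65, draw]
FD 1.3: (-4.76,-2.279) -> (-4.211,-1.101) [heading=65, draw]
Final: pos=(-4.211,-1.101), heading=65, 7 segment(s) drawn

Start position: (0, 0)
Final position: (-4.211, -1.101)
Distance = 4.352; >= 1e-6 -> NOT closed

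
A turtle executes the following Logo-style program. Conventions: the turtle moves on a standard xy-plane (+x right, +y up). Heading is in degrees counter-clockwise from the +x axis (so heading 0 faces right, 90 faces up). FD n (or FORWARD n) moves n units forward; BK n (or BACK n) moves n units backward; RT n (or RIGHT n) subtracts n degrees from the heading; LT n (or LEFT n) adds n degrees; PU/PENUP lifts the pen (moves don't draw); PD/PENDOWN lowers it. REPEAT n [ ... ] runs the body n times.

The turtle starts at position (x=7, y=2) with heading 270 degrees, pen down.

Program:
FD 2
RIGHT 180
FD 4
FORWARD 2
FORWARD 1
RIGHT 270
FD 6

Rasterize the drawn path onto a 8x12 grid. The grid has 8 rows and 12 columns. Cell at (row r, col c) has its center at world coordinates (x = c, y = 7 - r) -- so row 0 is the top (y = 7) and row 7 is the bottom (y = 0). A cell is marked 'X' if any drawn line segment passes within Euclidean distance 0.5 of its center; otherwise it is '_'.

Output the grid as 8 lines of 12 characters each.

Segment 0: (7,2) -> (7,0)
Segment 1: (7,0) -> (7,4)
Segment 2: (7,4) -> (7,6)
Segment 3: (7,6) -> (7,7)
Segment 4: (7,7) -> (1,7)

Answer: _XXXXXXX____
_______X____
_______X____
_______X____
_______X____
_______X____
_______X____
_______X____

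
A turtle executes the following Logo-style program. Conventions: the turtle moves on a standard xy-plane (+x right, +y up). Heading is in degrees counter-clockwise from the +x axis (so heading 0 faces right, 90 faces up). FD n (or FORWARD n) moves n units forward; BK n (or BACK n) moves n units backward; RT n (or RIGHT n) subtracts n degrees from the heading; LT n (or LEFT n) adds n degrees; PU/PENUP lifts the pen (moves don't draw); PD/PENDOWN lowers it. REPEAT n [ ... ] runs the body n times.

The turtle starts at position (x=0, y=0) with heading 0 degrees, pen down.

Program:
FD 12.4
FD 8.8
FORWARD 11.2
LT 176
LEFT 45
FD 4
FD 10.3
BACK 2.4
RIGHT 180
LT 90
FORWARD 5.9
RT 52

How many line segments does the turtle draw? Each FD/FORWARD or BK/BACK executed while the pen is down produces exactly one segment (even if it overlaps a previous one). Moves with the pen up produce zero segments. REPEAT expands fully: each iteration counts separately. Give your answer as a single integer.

Executing turtle program step by step:
Start: pos=(0,0), heading=0, pen down
FD 12.4: (0,0) -> (12.4,0) [heading=0, draw]
FD 8.8: (12.4,0) -> (21.2,0) [heading=0, draw]
FD 11.2: (21.2,0) -> (32.4,0) [heading=0, draw]
LT 176: heading 0 -> 176
LT 45: heading 176 -> 221
FD 4: (32.4,0) -> (29.381,-2.624) [heading=221, draw]
FD 10.3: (29.381,-2.624) -> (21.608,-9.382) [heading=221, draw]
BK 2.4: (21.608,-9.382) -> (23.419,-7.807) [heading=221, draw]
RT 180: heading 221 -> 41
LT 90: heading 41 -> 131
FD 5.9: (23.419,-7.807) -> (19.548,-3.354) [heading=131, draw]
RT 52: heading 131 -> 79
Final: pos=(19.548,-3.354), heading=79, 7 segment(s) drawn
Segments drawn: 7

Answer: 7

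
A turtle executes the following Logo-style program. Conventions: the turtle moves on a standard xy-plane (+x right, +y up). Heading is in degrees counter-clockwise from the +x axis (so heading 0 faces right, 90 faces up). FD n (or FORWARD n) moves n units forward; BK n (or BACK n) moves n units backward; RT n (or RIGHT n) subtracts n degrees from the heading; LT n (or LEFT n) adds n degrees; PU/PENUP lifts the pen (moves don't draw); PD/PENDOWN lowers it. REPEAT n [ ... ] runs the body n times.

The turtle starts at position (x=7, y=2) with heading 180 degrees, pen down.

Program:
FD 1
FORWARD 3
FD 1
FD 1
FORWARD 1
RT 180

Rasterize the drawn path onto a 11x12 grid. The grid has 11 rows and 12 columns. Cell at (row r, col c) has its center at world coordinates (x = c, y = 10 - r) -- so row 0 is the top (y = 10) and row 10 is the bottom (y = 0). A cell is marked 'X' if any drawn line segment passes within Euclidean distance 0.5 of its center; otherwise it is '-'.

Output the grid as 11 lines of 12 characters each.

Answer: ------------
------------
------------
------------
------------
------------
------------
------------
XXXXXXXX----
------------
------------

Derivation:
Segment 0: (7,2) -> (6,2)
Segment 1: (6,2) -> (3,2)
Segment 2: (3,2) -> (2,2)
Segment 3: (2,2) -> (1,2)
Segment 4: (1,2) -> (0,2)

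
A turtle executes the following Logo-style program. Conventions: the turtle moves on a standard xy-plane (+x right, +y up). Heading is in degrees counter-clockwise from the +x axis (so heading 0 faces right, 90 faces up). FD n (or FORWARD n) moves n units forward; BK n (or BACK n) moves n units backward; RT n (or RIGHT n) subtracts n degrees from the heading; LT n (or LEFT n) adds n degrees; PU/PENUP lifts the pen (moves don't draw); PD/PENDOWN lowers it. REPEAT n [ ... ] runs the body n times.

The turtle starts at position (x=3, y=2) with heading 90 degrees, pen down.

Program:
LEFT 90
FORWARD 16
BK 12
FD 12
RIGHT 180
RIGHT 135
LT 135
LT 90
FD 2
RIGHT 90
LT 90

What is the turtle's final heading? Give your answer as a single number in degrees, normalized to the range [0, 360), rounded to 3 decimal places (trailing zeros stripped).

Executing turtle program step by step:
Start: pos=(3,2), heading=90, pen down
LT 90: heading 90 -> 180
FD 16: (3,2) -> (-13,2) [heading=180, draw]
BK 12: (-13,2) -> (-1,2) [heading=180, draw]
FD 12: (-1,2) -> (-13,2) [heading=180, draw]
RT 180: heading 180 -> 0
RT 135: heading 0 -> 225
LT 135: heading 225 -> 0
LT 90: heading 0 -> 90
FD 2: (-13,2) -> (-13,4) [heading=90, draw]
RT 90: heading 90 -> 0
LT 90: heading 0 -> 90
Final: pos=(-13,4), heading=90, 4 segment(s) drawn

Answer: 90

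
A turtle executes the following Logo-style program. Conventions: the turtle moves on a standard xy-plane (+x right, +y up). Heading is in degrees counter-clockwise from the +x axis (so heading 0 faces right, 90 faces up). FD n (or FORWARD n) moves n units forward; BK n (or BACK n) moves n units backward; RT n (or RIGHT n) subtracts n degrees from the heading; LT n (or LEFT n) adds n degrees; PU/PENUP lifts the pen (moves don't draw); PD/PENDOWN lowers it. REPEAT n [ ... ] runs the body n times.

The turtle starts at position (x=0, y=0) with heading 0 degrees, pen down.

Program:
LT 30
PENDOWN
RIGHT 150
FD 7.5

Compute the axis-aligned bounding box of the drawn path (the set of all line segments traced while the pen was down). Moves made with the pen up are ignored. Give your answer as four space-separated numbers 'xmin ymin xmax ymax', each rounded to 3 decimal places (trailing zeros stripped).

Answer: -3.75 -6.495 0 0

Derivation:
Executing turtle program step by step:
Start: pos=(0,0), heading=0, pen down
LT 30: heading 0 -> 30
PD: pen down
RT 150: heading 30 -> 240
FD 7.5: (0,0) -> (-3.75,-6.495) [heading=240, draw]
Final: pos=(-3.75,-6.495), heading=240, 1 segment(s) drawn

Segment endpoints: x in {-3.75, 0}, y in {-6.495, 0}
xmin=-3.75, ymin=-6.495, xmax=0, ymax=0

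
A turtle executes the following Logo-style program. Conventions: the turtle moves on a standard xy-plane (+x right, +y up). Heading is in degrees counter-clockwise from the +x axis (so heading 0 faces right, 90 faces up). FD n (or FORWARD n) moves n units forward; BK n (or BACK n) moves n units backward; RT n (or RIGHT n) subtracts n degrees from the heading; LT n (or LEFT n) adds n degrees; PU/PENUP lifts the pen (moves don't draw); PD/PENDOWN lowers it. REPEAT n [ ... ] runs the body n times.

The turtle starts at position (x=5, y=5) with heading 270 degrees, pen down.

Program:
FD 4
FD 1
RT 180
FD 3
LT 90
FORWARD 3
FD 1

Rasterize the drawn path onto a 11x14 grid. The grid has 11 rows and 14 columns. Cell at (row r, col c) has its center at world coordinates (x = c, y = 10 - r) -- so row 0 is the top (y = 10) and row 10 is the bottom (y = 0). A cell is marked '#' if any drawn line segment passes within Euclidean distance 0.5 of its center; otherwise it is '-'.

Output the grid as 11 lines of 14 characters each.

Segment 0: (5,5) -> (5,1)
Segment 1: (5,1) -> (5,0)
Segment 2: (5,0) -> (5,3)
Segment 3: (5,3) -> (2,3)
Segment 4: (2,3) -> (1,3)

Answer: --------------
--------------
--------------
--------------
--------------
-----#--------
-----#--------
-#####--------
-----#--------
-----#--------
-----#--------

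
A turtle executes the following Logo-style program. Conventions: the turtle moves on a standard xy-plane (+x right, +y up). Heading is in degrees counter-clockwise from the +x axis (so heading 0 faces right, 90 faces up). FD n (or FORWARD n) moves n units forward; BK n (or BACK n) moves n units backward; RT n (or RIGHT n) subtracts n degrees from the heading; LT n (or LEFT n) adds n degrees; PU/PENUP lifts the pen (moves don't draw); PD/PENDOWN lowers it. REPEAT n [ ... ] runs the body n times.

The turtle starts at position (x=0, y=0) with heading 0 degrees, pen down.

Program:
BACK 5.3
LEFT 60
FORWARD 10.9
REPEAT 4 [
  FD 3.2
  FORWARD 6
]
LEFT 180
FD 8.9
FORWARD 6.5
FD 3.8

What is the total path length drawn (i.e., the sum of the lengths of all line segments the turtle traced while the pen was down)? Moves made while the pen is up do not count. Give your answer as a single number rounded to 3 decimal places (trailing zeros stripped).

Answer: 72.2

Derivation:
Executing turtle program step by step:
Start: pos=(0,0), heading=0, pen down
BK 5.3: (0,0) -> (-5.3,0) [heading=0, draw]
LT 60: heading 0 -> 60
FD 10.9: (-5.3,0) -> (0.15,9.44) [heading=60, draw]
REPEAT 4 [
  -- iteration 1/4 --
  FD 3.2: (0.15,9.44) -> (1.75,12.211) [heading=60, draw]
  FD 6: (1.75,12.211) -> (4.75,17.407) [heading=60, draw]
  -- iteration 2/4 --
  FD 3.2: (4.75,17.407) -> (6.35,20.178) [heading=60, draw]
  FD 6: (6.35,20.178) -> (9.35,25.375) [heading=60, draw]
  -- iteration 3/4 --
  FD 3.2: (9.35,25.375) -> (10.95,28.146) [heading=60, draw]
  FD 6: (10.95,28.146) -> (13.95,33.342) [heading=60, draw]
  -- iteration 4/4 --
  FD 3.2: (13.95,33.342) -> (15.55,36.113) [heading=60, draw]
  FD 6: (15.55,36.113) -> (18.55,41.309) [heading=60, draw]
]
LT 180: heading 60 -> 240
FD 8.9: (18.55,41.309) -> (14.1,33.602) [heading=240, draw]
FD 6.5: (14.1,33.602) -> (10.85,27.973) [heading=240, draw]
FD 3.8: (10.85,27.973) -> (8.95,24.682) [heading=240, draw]
Final: pos=(8.95,24.682), heading=240, 13 segment(s) drawn

Segment lengths:
  seg 1: (0,0) -> (-5.3,0), length = 5.3
  seg 2: (-5.3,0) -> (0.15,9.44), length = 10.9
  seg 3: (0.15,9.44) -> (1.75,12.211), length = 3.2
  seg 4: (1.75,12.211) -> (4.75,17.407), length = 6
  seg 5: (4.75,17.407) -> (6.35,20.178), length = 3.2
  seg 6: (6.35,20.178) -> (9.35,25.375), length = 6
  seg 7: (9.35,25.375) -> (10.95,28.146), length = 3.2
  seg 8: (10.95,28.146) -> (13.95,33.342), length = 6
  seg 9: (13.95,33.342) -> (15.55,36.113), length = 3.2
  seg 10: (15.55,36.113) -> (18.55,41.309), length = 6
  seg 11: (18.55,41.309) -> (14.1,33.602), length = 8.9
  seg 12: (14.1,33.602) -> (10.85,27.973), length = 6.5
  seg 13: (10.85,27.973) -> (8.95,24.682), length = 3.8
Total = 72.2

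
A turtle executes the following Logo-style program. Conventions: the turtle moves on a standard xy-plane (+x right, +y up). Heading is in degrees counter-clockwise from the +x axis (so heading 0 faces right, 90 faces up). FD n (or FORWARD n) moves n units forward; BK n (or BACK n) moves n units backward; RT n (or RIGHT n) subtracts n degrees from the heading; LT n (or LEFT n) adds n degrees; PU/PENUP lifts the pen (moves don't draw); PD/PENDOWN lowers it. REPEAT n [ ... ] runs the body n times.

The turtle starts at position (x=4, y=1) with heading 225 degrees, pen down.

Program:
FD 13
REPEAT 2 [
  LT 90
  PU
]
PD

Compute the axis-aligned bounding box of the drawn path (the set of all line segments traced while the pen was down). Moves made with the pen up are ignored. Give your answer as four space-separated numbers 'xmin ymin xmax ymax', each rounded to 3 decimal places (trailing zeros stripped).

Executing turtle program step by step:
Start: pos=(4,1), heading=225, pen down
FD 13: (4,1) -> (-5.192,-8.192) [heading=225, draw]
REPEAT 2 [
  -- iteration 1/2 --
  LT 90: heading 225 -> 315
  PU: pen up
  -- iteration 2/2 --
  LT 90: heading 315 -> 45
  PU: pen up
]
PD: pen down
Final: pos=(-5.192,-8.192), heading=45, 1 segment(s) drawn

Segment endpoints: x in {-5.192, 4}, y in {-8.192, 1}
xmin=-5.192, ymin=-8.192, xmax=4, ymax=1

Answer: -5.192 -8.192 4 1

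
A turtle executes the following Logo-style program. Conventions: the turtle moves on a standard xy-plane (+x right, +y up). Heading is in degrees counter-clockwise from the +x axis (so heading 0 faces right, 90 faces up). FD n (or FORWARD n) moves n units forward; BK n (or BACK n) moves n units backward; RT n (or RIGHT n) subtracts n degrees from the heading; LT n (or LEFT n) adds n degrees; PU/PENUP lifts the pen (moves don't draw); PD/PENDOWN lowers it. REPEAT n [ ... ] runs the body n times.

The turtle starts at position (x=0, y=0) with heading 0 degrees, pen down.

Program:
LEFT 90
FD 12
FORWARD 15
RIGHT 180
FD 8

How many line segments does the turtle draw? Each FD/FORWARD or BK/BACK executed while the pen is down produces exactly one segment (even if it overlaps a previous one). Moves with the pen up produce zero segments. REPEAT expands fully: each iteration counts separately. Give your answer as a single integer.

Answer: 3

Derivation:
Executing turtle program step by step:
Start: pos=(0,0), heading=0, pen down
LT 90: heading 0 -> 90
FD 12: (0,0) -> (0,12) [heading=90, draw]
FD 15: (0,12) -> (0,27) [heading=90, draw]
RT 180: heading 90 -> 270
FD 8: (0,27) -> (0,19) [heading=270, draw]
Final: pos=(0,19), heading=270, 3 segment(s) drawn
Segments drawn: 3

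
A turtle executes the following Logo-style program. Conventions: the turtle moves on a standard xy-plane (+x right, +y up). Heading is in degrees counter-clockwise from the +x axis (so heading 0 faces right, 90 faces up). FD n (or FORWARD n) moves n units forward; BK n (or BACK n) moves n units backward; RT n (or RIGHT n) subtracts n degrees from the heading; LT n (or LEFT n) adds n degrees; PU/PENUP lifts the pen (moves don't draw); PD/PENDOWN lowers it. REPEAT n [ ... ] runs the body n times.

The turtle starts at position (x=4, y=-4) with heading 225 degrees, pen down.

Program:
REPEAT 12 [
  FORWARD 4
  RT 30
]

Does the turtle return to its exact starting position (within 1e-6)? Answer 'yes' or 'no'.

Executing turtle program step by step:
Start: pos=(4,-4), heading=225, pen down
REPEAT 12 [
  -- iteration 1/12 --
  FD 4: (4,-4) -> (1.172,-6.828) [heading=225, draw]
  RT 30: heading 225 -> 195
  -- iteration 2/12 --
  FD 4: (1.172,-6.828) -> (-2.692,-7.864) [heading=195, draw]
  RT 30: heading 195 -> 165
  -- iteration 3/12 --
  FD 4: (-2.692,-7.864) -> (-6.556,-6.828) [heading=165, draw]
  RT 30: heading 165 -> 135
  -- iteration 4/12 --
  FD 4: (-6.556,-6.828) -> (-9.384,-4) [heading=135, draw]
  RT 30: heading 135 -> 105
  -- iteration 5/12 --
  FD 4: (-9.384,-4) -> (-10.42,-0.136) [heading=105, draw]
  RT 30: heading 105 -> 75
  -- iteration 6/12 --
  FD 4: (-10.42,-0.136) -> (-9.384,3.727) [heading=75, draw]
  RT 30: heading 75 -> 45
  -- iteration 7/12 --
  FD 4: (-9.384,3.727) -> (-6.556,6.556) [heading=45, draw]
  RT 30: heading 45 -> 15
  -- iteration 8/12 --
  FD 4: (-6.556,6.556) -> (-2.692,7.591) [heading=15, draw]
  RT 30: heading 15 -> 345
  -- iteration 9/12 --
  FD 4: (-2.692,7.591) -> (1.172,6.556) [heading=345, draw]
  RT 30: heading 345 -> 315
  -- iteration 10/12 --
  FD 4: (1.172,6.556) -> (4,3.727) [heading=315, draw]
  RT 30: heading 315 -> 285
  -- iteration 11/12 --
  FD 4: (4,3.727) -> (5.035,-0.136) [heading=285, draw]
  RT 30: heading 285 -> 255
  -- iteration 12/12 --
  FD 4: (5.035,-0.136) -> (4,-4) [heading=255, draw]
  RT 30: heading 255 -> 225
]
Final: pos=(4,-4), heading=225, 12 segment(s) drawn

Start position: (4, -4)
Final position: (4, -4)
Distance = 0; < 1e-6 -> CLOSED

Answer: yes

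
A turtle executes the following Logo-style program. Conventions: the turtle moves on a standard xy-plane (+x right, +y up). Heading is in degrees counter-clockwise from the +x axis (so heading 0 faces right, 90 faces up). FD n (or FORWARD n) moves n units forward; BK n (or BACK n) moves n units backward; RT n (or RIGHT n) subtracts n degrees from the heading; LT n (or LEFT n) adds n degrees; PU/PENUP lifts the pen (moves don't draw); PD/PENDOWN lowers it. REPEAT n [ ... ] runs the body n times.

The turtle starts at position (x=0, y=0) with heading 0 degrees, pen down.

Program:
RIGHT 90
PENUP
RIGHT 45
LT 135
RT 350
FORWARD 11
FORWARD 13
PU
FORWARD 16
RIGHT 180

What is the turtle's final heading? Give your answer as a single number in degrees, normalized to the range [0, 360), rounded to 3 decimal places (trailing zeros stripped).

Executing turtle program step by step:
Start: pos=(0,0), heading=0, pen down
RT 90: heading 0 -> 270
PU: pen up
RT 45: heading 270 -> 225
LT 135: heading 225 -> 0
RT 350: heading 0 -> 10
FD 11: (0,0) -> (10.833,1.91) [heading=10, move]
FD 13: (10.833,1.91) -> (23.635,4.168) [heading=10, move]
PU: pen up
FD 16: (23.635,4.168) -> (39.392,6.946) [heading=10, move]
RT 180: heading 10 -> 190
Final: pos=(39.392,6.946), heading=190, 0 segment(s) drawn

Answer: 190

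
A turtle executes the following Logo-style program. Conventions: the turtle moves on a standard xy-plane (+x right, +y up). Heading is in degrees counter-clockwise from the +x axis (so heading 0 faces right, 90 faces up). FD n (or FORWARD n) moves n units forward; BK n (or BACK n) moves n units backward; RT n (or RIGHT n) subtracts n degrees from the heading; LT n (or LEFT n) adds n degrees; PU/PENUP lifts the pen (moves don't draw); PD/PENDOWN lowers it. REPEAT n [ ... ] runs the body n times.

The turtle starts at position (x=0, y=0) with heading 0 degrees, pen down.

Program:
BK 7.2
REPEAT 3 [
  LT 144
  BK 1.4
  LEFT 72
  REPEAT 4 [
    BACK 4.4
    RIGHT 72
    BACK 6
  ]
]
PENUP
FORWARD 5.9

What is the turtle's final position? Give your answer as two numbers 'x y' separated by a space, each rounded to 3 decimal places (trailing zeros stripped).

Answer: -26.287 2.835

Derivation:
Executing turtle program step by step:
Start: pos=(0,0), heading=0, pen down
BK 7.2: (0,0) -> (-7.2,0) [heading=0, draw]
REPEAT 3 [
  -- iteration 1/3 --
  LT 144: heading 0 -> 144
  BK 1.4: (-7.2,0) -> (-6.067,-0.823) [heading=144, draw]
  LT 72: heading 144 -> 216
  REPEAT 4 [
    -- iteration 1/4 --
    BK 4.4: (-6.067,-0.823) -> (-2.508,1.763) [heading=216, draw]
    RT 72: heading 216 -> 144
    BK 6: (-2.508,1.763) -> (2.346,-1.763) [heading=144, draw]
    -- iteration 2/4 --
    BK 4.4: (2.346,-1.763) -> (5.906,-4.35) [heading=144, draw]
    RT 72: heading 144 -> 72
    BK 6: (5.906,-4.35) -> (4.052,-10.056) [heading=72, draw]
    -- iteration 3/4 --
    BK 4.4: (4.052,-10.056) -> (2.692,-14.241) [heading=72, draw]
    RT 72: heading 72 -> 0
    BK 6: (2.692,-14.241) -> (-3.308,-14.241) [heading=0, draw]
    -- iteration 4/4 --
    BK 4.4: (-3.308,-14.241) -> (-7.708,-14.241) [heading=0, draw]
    RT 72: heading 0 -> 288
    BK 6: (-7.708,-14.241) -> (-9.562,-8.534) [heading=288, draw]
  ]
  -- iteration 2/3 --
  LT 144: heading 288 -> 72
  BK 1.4: (-9.562,-8.534) -> (-9.994,-9.866) [heading=72, draw]
  LT 72: heading 72 -> 144
  REPEAT 4 [
    -- iteration 1/4 --
    BK 4.4: (-9.994,-9.866) -> (-6.435,-12.452) [heading=144, draw]
    RT 72: heading 144 -> 72
    BK 6: (-6.435,-12.452) -> (-8.289,-18.158) [heading=72, draw]
    -- iteration 2/4 --
    BK 4.4: (-8.289,-18.158) -> (-9.649,-22.343) [heading=72, draw]
    RT 72: heading 72 -> 0
    BK 6: (-9.649,-22.343) -> (-15.649,-22.343) [heading=0, draw]
    -- iteration 3/4 --
    BK 4.4: (-15.649,-22.343) -> (-20.049,-22.343) [heading=0, draw]
    RT 72: heading 0 -> 288
    BK 6: (-20.049,-22.343) -> (-21.903,-16.637) [heading=288, draw]
    -- iteration 4/4 --
    BK 4.4: (-21.903,-16.637) -> (-23.262,-12.452) [heading=288, draw]
    RT 72: heading 288 -> 216
    BK 6: (-23.262,-12.452) -> (-18.408,-8.925) [heading=216, draw]
  ]
  -- iteration 3/3 --
  LT 144: heading 216 -> 0
  BK 1.4: (-18.408,-8.925) -> (-19.808,-8.925) [heading=0, draw]
  LT 72: heading 0 -> 72
  REPEAT 4 [
    -- iteration 1/4 --
    BK 4.4: (-19.808,-8.925) -> (-21.168,-13.11) [heading=72, draw]
    RT 72: heading 72 -> 0
    BK 6: (-21.168,-13.11) -> (-27.168,-13.11) [heading=0, draw]
    -- iteration 2/4 --
    BK 4.4: (-27.168,-13.11) -> (-31.568,-13.11) [heading=0, draw]
    RT 72: heading 0 -> 288
    BK 6: (-31.568,-13.11) -> (-33.422,-7.404) [heading=288, draw]
    -- iteration 3/4 --
    BK 4.4: (-33.422,-7.404) -> (-34.782,-3.219) [heading=288, draw]
    RT 72: heading 288 -> 216
    BK 6: (-34.782,-3.219) -> (-29.928,0.308) [heading=216, draw]
    -- iteration 4/4 --
    BK 4.4: (-29.928,0.308) -> (-26.368,2.894) [heading=216, draw]
    RT 72: heading 216 -> 144
    BK 6: (-26.368,2.894) -> (-21.514,-0.633) [heading=144, draw]
  ]
]
PU: pen up
FD 5.9: (-21.514,-0.633) -> (-26.287,2.835) [heading=144, move]
Final: pos=(-26.287,2.835), heading=144, 28 segment(s) drawn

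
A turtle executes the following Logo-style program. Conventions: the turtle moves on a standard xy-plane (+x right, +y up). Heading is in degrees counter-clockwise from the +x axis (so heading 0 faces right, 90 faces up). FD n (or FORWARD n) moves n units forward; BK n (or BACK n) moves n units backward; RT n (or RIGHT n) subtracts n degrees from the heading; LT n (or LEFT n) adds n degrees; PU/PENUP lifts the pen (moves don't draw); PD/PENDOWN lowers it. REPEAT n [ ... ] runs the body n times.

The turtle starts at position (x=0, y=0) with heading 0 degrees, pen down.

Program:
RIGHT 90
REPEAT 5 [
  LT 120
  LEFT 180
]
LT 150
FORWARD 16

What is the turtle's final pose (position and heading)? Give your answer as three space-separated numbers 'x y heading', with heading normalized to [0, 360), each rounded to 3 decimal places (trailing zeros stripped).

Executing turtle program step by step:
Start: pos=(0,0), heading=0, pen down
RT 90: heading 0 -> 270
REPEAT 5 [
  -- iteration 1/5 --
  LT 120: heading 270 -> 30
  LT 180: heading 30 -> 210
  -- iteration 2/5 --
  LT 120: heading 210 -> 330
  LT 180: heading 330 -> 150
  -- iteration 3/5 --
  LT 120: heading 150 -> 270
  LT 180: heading 270 -> 90
  -- iteration 4/5 --
  LT 120: heading 90 -> 210
  LT 180: heading 210 -> 30
  -- iteration 5/5 --
  LT 120: heading 30 -> 150
  LT 180: heading 150 -> 330
]
LT 150: heading 330 -> 120
FD 16: (0,0) -> (-8,13.856) [heading=120, draw]
Final: pos=(-8,13.856), heading=120, 1 segment(s) drawn

Answer: -8 13.856 120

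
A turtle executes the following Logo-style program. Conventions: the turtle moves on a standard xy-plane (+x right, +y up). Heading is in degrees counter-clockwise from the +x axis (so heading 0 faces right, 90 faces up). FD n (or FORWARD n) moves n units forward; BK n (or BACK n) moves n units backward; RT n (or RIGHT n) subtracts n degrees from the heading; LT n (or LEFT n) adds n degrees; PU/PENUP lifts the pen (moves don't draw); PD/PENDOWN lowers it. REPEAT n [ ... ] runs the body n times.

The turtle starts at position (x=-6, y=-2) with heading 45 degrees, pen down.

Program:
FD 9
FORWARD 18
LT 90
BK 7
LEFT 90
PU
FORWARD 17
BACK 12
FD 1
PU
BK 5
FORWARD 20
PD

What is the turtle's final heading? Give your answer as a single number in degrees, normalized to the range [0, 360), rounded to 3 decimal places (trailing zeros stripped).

Answer: 225

Derivation:
Executing turtle program step by step:
Start: pos=(-6,-2), heading=45, pen down
FD 9: (-6,-2) -> (0.364,4.364) [heading=45, draw]
FD 18: (0.364,4.364) -> (13.092,17.092) [heading=45, draw]
LT 90: heading 45 -> 135
BK 7: (13.092,17.092) -> (18.042,12.142) [heading=135, draw]
LT 90: heading 135 -> 225
PU: pen up
FD 17: (18.042,12.142) -> (6.021,0.121) [heading=225, move]
BK 12: (6.021,0.121) -> (14.506,8.607) [heading=225, move]
FD 1: (14.506,8.607) -> (13.799,7.899) [heading=225, move]
PU: pen up
BK 5: (13.799,7.899) -> (17.335,11.435) [heading=225, move]
FD 20: (17.335,11.435) -> (3.192,-2.707) [heading=225, move]
PD: pen down
Final: pos=(3.192,-2.707), heading=225, 3 segment(s) drawn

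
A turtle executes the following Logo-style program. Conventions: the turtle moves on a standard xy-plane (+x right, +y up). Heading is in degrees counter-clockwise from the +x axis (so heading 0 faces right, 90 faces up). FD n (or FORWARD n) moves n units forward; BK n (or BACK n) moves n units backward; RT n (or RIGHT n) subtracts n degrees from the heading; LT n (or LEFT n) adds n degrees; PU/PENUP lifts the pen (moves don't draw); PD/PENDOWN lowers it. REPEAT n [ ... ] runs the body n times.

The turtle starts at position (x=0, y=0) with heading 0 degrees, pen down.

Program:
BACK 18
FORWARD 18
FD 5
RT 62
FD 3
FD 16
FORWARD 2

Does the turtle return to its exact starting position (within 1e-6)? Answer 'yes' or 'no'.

Executing turtle program step by step:
Start: pos=(0,0), heading=0, pen down
BK 18: (0,0) -> (-18,0) [heading=0, draw]
FD 18: (-18,0) -> (0,0) [heading=0, draw]
FD 5: (0,0) -> (5,0) [heading=0, draw]
RT 62: heading 0 -> 298
FD 3: (5,0) -> (6.408,-2.649) [heading=298, draw]
FD 16: (6.408,-2.649) -> (13.92,-16.776) [heading=298, draw]
FD 2: (13.92,-16.776) -> (14.859,-18.542) [heading=298, draw]
Final: pos=(14.859,-18.542), heading=298, 6 segment(s) drawn

Start position: (0, 0)
Final position: (14.859, -18.542)
Distance = 23.761; >= 1e-6 -> NOT closed

Answer: no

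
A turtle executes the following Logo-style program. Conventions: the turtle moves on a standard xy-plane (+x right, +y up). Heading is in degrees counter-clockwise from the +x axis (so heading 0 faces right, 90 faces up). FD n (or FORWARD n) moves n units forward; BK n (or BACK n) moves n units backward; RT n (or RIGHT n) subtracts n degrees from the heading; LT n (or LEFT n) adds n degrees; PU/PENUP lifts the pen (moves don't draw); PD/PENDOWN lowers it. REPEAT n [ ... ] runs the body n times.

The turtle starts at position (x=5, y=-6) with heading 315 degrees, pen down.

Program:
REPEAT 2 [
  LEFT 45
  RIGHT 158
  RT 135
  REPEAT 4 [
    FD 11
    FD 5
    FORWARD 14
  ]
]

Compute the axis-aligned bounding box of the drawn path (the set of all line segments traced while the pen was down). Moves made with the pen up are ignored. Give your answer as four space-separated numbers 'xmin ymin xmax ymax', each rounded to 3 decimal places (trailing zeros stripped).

Executing turtle program step by step:
Start: pos=(5,-6), heading=315, pen down
REPEAT 2 [
  -- iteration 1/2 --
  LT 45: heading 315 -> 0
  RT 158: heading 0 -> 202
  RT 135: heading 202 -> 67
  REPEAT 4 [
    -- iteration 1/4 --
    FD 11: (5,-6) -> (9.298,4.126) [heading=67, draw]
    FD 5: (9.298,4.126) -> (11.252,8.728) [heading=67, draw]
    FD 14: (11.252,8.728) -> (16.722,21.615) [heading=67, draw]
    -- iteration 2/4 --
    FD 11: (16.722,21.615) -> (21.02,31.741) [heading=67, draw]
    FD 5: (21.02,31.741) -> (22.974,36.343) [heading=67, draw]
    FD 14: (22.974,36.343) -> (28.444,49.23) [heading=67, draw]
    -- iteration 3/4 --
    FD 11: (28.444,49.23) -> (32.742,59.356) [heading=67, draw]
    FD 5: (32.742,59.356) -> (34.696,63.958) [heading=67, draw]
    FD 14: (34.696,63.958) -> (40.166,76.845) [heading=67, draw]
    -- iteration 4/4 --
    FD 11: (40.166,76.845) -> (44.464,86.971) [heading=67, draw]
    FD 5: (44.464,86.971) -> (46.417,91.574) [heading=67, draw]
    FD 14: (46.417,91.574) -> (51.888,104.461) [heading=67, draw]
  ]
  -- iteration 2/2 --
  LT 45: heading 67 -> 112
  RT 158: heading 112 -> 314
  RT 135: heading 314 -> 179
  REPEAT 4 [
    -- iteration 1/4 --
    FD 11: (51.888,104.461) -> (40.889,104.653) [heading=179, draw]
    FD 5: (40.889,104.653) -> (35.89,104.74) [heading=179, draw]
    FD 14: (35.89,104.74) -> (21.892,104.984) [heading=179, draw]
    -- iteration 2/4 --
    FD 11: (21.892,104.984) -> (10.894,105.176) [heading=179, draw]
    FD 5: (10.894,105.176) -> (5.895,105.263) [heading=179, draw]
    FD 14: (5.895,105.263) -> (-8.103,105.508) [heading=179, draw]
    -- iteration 3/4 --
    FD 11: (-8.103,105.508) -> (-19.101,105.7) [heading=179, draw]
    FD 5: (-19.101,105.7) -> (-24.101,105.787) [heading=179, draw]
    FD 14: (-24.101,105.787) -> (-38.099,106.031) [heading=179, draw]
    -- iteration 4/4 --
    FD 11: (-38.099,106.031) -> (-49.097,106.223) [heading=179, draw]
    FD 5: (-49.097,106.223) -> (-54.096,106.311) [heading=179, draw]
    FD 14: (-54.096,106.311) -> (-68.094,106.555) [heading=179, draw]
  ]
]
Final: pos=(-68.094,106.555), heading=179, 24 segment(s) drawn

Segment endpoints: x in {-68.094, -54.096, -49.097, -38.099, -24.101, -19.101, -8.103, 5, 5.895, 9.298, 10.894, 11.252, 16.722, 21.02, 21.892, 22.974, 28.444, 32.742, 34.696, 35.89, 40.166, 40.889, 44.464, 46.417, 51.888}, y in {-6, 4.126, 8.728, 21.615, 31.741, 36.343, 49.23, 59.356, 63.958, 76.845, 86.971, 91.574, 104.461, 104.653, 104.74, 104.984, 105.176, 105.263, 105.508, 105.7, 105.787, 106.031, 106.223, 106.311, 106.555}
xmin=-68.094, ymin=-6, xmax=51.888, ymax=106.555

Answer: -68.094 -6 51.888 106.555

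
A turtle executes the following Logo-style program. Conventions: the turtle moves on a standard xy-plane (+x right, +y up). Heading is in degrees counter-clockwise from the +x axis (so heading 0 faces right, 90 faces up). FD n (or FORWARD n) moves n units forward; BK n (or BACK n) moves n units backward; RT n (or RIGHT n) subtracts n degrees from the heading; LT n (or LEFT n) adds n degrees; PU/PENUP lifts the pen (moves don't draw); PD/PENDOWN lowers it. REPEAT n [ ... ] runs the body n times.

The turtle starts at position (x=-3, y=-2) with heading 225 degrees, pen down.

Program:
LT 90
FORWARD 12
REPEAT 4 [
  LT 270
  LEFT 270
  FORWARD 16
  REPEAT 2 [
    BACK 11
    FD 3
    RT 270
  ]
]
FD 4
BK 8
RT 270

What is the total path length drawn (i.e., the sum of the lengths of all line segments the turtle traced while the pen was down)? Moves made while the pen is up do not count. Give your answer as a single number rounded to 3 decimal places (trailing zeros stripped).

Executing turtle program step by step:
Start: pos=(-3,-2), heading=225, pen down
LT 90: heading 225 -> 315
FD 12: (-3,-2) -> (5.485,-10.485) [heading=315, draw]
REPEAT 4 [
  -- iteration 1/4 --
  LT 270: heading 315 -> 225
  LT 270: heading 225 -> 135
  FD 16: (5.485,-10.485) -> (-5.828,0.828) [heading=135, draw]
  REPEAT 2 [
    -- iteration 1/2 --
    BK 11: (-5.828,0.828) -> (1.95,-6.95) [heading=135, draw]
    FD 3: (1.95,-6.95) -> (-0.172,-4.828) [heading=135, draw]
    RT 270: heading 135 -> 225
    -- iteration 2/2 --
    BK 11: (-0.172,-4.828) -> (7.607,2.95) [heading=225, draw]
    FD 3: (7.607,2.95) -> (5.485,0.828) [heading=225, draw]
    RT 270: heading 225 -> 315
  ]
  -- iteration 2/4 --
  LT 270: heading 315 -> 225
  LT 270: heading 225 -> 135
  FD 16: (5.485,0.828) -> (-5.828,12.142) [heading=135, draw]
  REPEAT 2 [
    -- iteration 1/2 --
    BK 11: (-5.828,12.142) -> (1.95,4.364) [heading=135, draw]
    FD 3: (1.95,4.364) -> (-0.172,6.485) [heading=135, draw]
    RT 270: heading 135 -> 225
    -- iteration 2/2 --
    BK 11: (-0.172,6.485) -> (7.607,14.263) [heading=225, draw]
    FD 3: (7.607,14.263) -> (5.485,12.142) [heading=225, draw]
    RT 270: heading 225 -> 315
  ]
  -- iteration 3/4 --
  LT 270: heading 315 -> 225
  LT 270: heading 225 -> 135
  FD 16: (5.485,12.142) -> (-5.828,23.456) [heading=135, draw]
  REPEAT 2 [
    -- iteration 1/2 --
    BK 11: (-5.828,23.456) -> (1.95,15.678) [heading=135, draw]
    FD 3: (1.95,15.678) -> (-0.172,17.799) [heading=135, draw]
    RT 270: heading 135 -> 225
    -- iteration 2/2 --
    BK 11: (-0.172,17.799) -> (7.607,25.577) [heading=225, draw]
    FD 3: (7.607,25.577) -> (5.485,23.456) [heading=225, draw]
    RT 270: heading 225 -> 315
  ]
  -- iteration 4/4 --
  LT 270: heading 315 -> 225
  LT 270: heading 225 -> 135
  FD 16: (5.485,23.456) -> (-5.828,34.77) [heading=135, draw]
  REPEAT 2 [
    -- iteration 1/2 --
    BK 11: (-5.828,34.77) -> (1.95,26.991) [heading=135, draw]
    FD 3: (1.95,26.991) -> (-0.172,29.113) [heading=135, draw]
    RT 270: heading 135 -> 225
    -- iteration 2/2 --
    BK 11: (-0.172,29.113) -> (7.607,36.891) [heading=225, draw]
    FD 3: (7.607,36.891) -> (5.485,34.77) [heading=225, draw]
    RT 270: heading 225 -> 315
  ]
]
FD 4: (5.485,34.77) -> (8.314,31.941) [heading=315, draw]
BK 8: (8.314,31.941) -> (2.657,37.598) [heading=315, draw]
RT 270: heading 315 -> 45
Final: pos=(2.657,37.598), heading=45, 23 segment(s) drawn

Segment lengths:
  seg 1: (-3,-2) -> (5.485,-10.485), length = 12
  seg 2: (5.485,-10.485) -> (-5.828,0.828), length = 16
  seg 3: (-5.828,0.828) -> (1.95,-6.95), length = 11
  seg 4: (1.95,-6.95) -> (-0.172,-4.828), length = 3
  seg 5: (-0.172,-4.828) -> (7.607,2.95), length = 11
  seg 6: (7.607,2.95) -> (5.485,0.828), length = 3
  seg 7: (5.485,0.828) -> (-5.828,12.142), length = 16
  seg 8: (-5.828,12.142) -> (1.95,4.364), length = 11
  seg 9: (1.95,4.364) -> (-0.172,6.485), length = 3
  seg 10: (-0.172,6.485) -> (7.607,14.263), length = 11
  seg 11: (7.607,14.263) -> (5.485,12.142), length = 3
  seg 12: (5.485,12.142) -> (-5.828,23.456), length = 16
  seg 13: (-5.828,23.456) -> (1.95,15.678), length = 11
  seg 14: (1.95,15.678) -> (-0.172,17.799), length = 3
  seg 15: (-0.172,17.799) -> (7.607,25.577), length = 11
  seg 16: (7.607,25.577) -> (5.485,23.456), length = 3
  seg 17: (5.485,23.456) -> (-5.828,34.77), length = 16
  seg 18: (-5.828,34.77) -> (1.95,26.991), length = 11
  seg 19: (1.95,26.991) -> (-0.172,29.113), length = 3
  seg 20: (-0.172,29.113) -> (7.607,36.891), length = 11
  seg 21: (7.607,36.891) -> (5.485,34.77), length = 3
  seg 22: (5.485,34.77) -> (8.314,31.941), length = 4
  seg 23: (8.314,31.941) -> (2.657,37.598), length = 8
Total = 200

Answer: 200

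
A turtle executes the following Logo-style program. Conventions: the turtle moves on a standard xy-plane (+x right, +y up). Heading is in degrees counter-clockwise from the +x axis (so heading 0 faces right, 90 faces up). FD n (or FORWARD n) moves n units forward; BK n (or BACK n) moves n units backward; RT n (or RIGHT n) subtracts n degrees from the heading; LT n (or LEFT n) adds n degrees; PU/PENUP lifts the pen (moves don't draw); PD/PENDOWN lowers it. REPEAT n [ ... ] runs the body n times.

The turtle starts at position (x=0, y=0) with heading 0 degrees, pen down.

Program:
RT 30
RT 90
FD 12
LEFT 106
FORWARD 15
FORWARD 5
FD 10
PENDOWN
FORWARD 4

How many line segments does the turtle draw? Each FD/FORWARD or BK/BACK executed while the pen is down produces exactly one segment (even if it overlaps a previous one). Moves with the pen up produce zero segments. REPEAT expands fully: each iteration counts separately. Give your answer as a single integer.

Executing turtle program step by step:
Start: pos=(0,0), heading=0, pen down
RT 30: heading 0 -> 330
RT 90: heading 330 -> 240
FD 12: (0,0) -> (-6,-10.392) [heading=240, draw]
LT 106: heading 240 -> 346
FD 15: (-6,-10.392) -> (8.554,-14.021) [heading=346, draw]
FD 5: (8.554,-14.021) -> (13.406,-15.231) [heading=346, draw]
FD 10: (13.406,-15.231) -> (23.109,-17.65) [heading=346, draw]
PD: pen down
FD 4: (23.109,-17.65) -> (26.99,-18.618) [heading=346, draw]
Final: pos=(26.99,-18.618), heading=346, 5 segment(s) drawn
Segments drawn: 5

Answer: 5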